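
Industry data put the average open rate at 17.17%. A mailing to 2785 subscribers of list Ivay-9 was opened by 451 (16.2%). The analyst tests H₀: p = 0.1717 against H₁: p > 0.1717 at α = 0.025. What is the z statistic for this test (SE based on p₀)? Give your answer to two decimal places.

p̂ = 451/2785 = 0.16194.
SE = √(p₀(1−p₀)/n) = √(0.14222/2785) = 0.00715.
z = (0.16194 − 0.1717)/0.00715 = -0.00976/0.00715 = -1.37.
p-value = P(Z > -1.366) ≈ 0.9140, so at α = 0.025 we fail to reject H₀.

z = -1.37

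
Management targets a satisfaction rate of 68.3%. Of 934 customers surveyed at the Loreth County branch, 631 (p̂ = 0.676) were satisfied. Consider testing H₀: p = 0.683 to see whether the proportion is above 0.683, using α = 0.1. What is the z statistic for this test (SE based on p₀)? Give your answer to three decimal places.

p̂ = 631/934 ≈ 0.67559.
Standard error under H₀: √(0.683×0.317/934) = 0.01523.
z = (0.67559 − 0.683)/0.01523 = -0.00741/0.01523 = -0.487.
p-value = P(Z > -0.487) ≈ 0.6868. With α = 0.1, fail to reject H₀.

z = -0.487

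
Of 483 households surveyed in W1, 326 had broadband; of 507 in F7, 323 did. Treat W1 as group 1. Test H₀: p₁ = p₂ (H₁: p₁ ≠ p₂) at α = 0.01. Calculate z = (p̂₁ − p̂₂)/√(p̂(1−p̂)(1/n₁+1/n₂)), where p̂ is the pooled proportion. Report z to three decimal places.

p̂₁ = 326/483 ≈ 0.674948, p̂₂ = 323/507 ≈ 0.637081.
Pooled p̂ = (326+323)/(483+507) = 649/990 = 0.655556.
SE = √(p̂(1−p̂)(1/n₁+1/n₂)) = √(0.655556·0.344444·0.00404278) = √(0.00091287) = 0.030214.
z = (0.674948 − 0.637081)/0.030214 = 0.037867/0.030214 = 1.253.
Two-sided p-value ≈ 2·Φ(−1.253) = 0.2101; since p > α = 0.01, fail to reject H₀.

z = 1.253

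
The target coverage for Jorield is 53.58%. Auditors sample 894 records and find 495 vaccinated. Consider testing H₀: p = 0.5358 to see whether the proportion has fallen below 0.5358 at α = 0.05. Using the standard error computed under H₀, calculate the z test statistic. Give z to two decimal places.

p̂ = 495/894 ≈ 0.5537.
Under H₀, SE = √(0.5358·0.4642/894) = √(0.000278208) = 0.0167.
z = (0.5537 − 0.5358)/0.0167 = 0.0179/0.0167 = 1.07.
p-value = P(Z < 1.073) ≈ 0.8583; since p > α = 0.05, fail to reject H₀.

z = 1.07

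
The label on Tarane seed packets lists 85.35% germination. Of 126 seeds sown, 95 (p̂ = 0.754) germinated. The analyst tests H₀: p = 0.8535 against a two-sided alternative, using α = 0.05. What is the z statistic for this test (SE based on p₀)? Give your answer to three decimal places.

z = -3.160

p̂ = 95/126 = 0.75397.
Under H₀, SE = √(0.8535·0.1465/126) = √(0.000992363) = 0.03150.
z = (0.75397 − 0.8535)/0.03150 = -0.09953/0.03150 = -3.160.
p-value = 2·P(Z > 3.160) ≈ 0.0016; since p < α = 0.05, reject H₀.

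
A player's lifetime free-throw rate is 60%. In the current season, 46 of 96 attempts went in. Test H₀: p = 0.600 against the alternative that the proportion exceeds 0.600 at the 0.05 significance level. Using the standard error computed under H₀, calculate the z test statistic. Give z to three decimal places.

z = -2.417

p̂ = 46/96 = 0.47917.
Standard error under H₀: √(0.6×0.4/96) = 0.05000.
z = (0.47917 − 0.6)/0.05000 = -0.12083/0.05000 = -2.417.
p-value = P(Z > -2.417) ≈ 0.9922, so at α = 0.05 we fail to reject H₀.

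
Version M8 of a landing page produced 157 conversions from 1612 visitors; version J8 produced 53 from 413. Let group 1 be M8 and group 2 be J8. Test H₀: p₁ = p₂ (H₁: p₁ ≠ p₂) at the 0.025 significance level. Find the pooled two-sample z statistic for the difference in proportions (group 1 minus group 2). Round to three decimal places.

p̂₁ = 157/1612 ≈ 0.097395, p̂₂ = 53/413 ≈ 0.128329.
Pooled p̂ = (157+53)/(1612+413) = 210/2025 = 0.103704.
SE = √(p̂(1−p̂)(1/n₁+1/n₂)) = √(0.103704·0.896296·0.00304165) = √(0.00028272) = 0.016814.
z = (0.097395 − 0.128329)/0.016814 = -0.030934/0.016814 = -1.840.
Two-sided p-value ≈ 2·Φ(−1.840) = 0.0658, so at α = 0.025 we fail to reject H₀.

z = -1.840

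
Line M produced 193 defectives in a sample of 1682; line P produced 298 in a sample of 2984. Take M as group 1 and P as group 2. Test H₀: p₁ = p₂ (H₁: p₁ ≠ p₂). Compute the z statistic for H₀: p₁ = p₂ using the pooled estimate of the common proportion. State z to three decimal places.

z = 1.590

p̂₁ = 193/1682 = 0.114744, p̂₂ = 298/2984 = 0.099866.
Pooled p̂ = (193+298)/(1682+2984) = 491/4666 = 0.105229.
SE = √(p̂(1−p̂)(1/n₁+1/n₂)) = √(0.105229·0.894771·0.000929651) = √(8.75323e-05) = 0.009356.
z = (0.114744 − 0.099866)/0.009356 = 0.014878/0.009356 = 1.590.
p-value = 2·P(Z > 1.590) ≈ 0.1118.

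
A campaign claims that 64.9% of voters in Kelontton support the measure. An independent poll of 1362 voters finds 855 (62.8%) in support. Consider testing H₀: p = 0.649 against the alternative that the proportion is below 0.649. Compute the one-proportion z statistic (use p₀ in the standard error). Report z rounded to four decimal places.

z = -1.6429

p̂ = 855/1362 = 0.627753.
Under H₀, SE = √(0.649·0.351/1362) = √(0.000167253) = 0.012933.
z = (0.627753 − 0.649)/0.012933 = -0.021247/0.012933 = -1.6429.
p-value = P(Z < -1.643) ≈ 0.0502.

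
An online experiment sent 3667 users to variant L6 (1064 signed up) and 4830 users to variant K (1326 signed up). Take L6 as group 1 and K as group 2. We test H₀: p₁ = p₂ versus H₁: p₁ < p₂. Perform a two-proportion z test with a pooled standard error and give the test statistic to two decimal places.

p̂₁ = 1064/3667 ≈ 0.29016, p̂₂ = 1326/4830 ≈ 0.27453.
Pooled p̂ = (1064+1326)/(3667+4830) = 2390/8497 = 0.28128.
SE = √(0.20216 × 0.000479742) = 0.00985.
z = (0.29016 − 0.27453)/0.00985 = 0.01563/0.00985 = 1.59.
p-value = P(Z < 1.586) ≈ 0.9437.

z = 1.59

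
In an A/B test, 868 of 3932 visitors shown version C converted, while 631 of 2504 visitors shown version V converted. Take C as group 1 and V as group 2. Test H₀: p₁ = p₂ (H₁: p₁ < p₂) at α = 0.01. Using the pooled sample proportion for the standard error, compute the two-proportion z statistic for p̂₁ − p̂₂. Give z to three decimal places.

z = -2.891

p̂₁ = 868/3932 ≈ 0.22075, p̂₂ = 631/2504 ≈ 0.25200.
Pooled p̂ = (868+631)/(3932+2504) = 1499/6436 = 0.23291.
SE = √(p̂(1−p̂)(1/n₁+1/n₂)) = √(0.23291·0.76709·0.000653685) = √(0.000116789) = 0.01081.
z = (0.22075 − 0.25200)/0.01081 = -0.03125/0.01081 = -2.891.
p-value = P(Z < -2.891) ≈ 0.0019; since p < α = 0.01, reject H₀.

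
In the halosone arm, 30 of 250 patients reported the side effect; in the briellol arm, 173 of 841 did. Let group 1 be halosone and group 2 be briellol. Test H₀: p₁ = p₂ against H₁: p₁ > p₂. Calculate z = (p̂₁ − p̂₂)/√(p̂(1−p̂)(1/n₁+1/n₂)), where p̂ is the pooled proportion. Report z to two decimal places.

p̂₁ = 30/250 = 0.1200, p̂₂ = 173/841 = 0.2057.
Pooled p̂ = (30+173)/(250+841) = 203/1091 = 0.1861.
SE = √(p̂(1−p̂)(1/n₁+1/n₂)) = √(0.1861·0.8139·0.00518906) = √(0.000785866) = 0.0280.
z = (0.1200 − 0.2057)/0.0280 = -0.0857/0.0280 = -3.06.

z = -3.06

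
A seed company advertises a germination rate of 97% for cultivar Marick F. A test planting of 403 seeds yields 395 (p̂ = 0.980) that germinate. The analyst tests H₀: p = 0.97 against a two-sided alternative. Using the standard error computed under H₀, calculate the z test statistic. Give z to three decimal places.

z = 1.194

p̂ = 395/403 ≈ 0.98015.
Under H₀, SE = √(0.97·0.03/403) = √(7.22084e-05) = 0.00850.
z = (0.98015 − 0.97)/0.00850 = 0.01015/0.00850 = 1.194.
Two-sided p-value ≈ 2·Φ(−1.194) = 0.2323.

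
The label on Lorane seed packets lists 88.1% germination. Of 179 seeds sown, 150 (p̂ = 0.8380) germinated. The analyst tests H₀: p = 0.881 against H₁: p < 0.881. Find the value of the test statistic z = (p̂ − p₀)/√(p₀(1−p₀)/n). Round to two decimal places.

p̂ = 150/179 = 0.8380.
Under H₀, SE = √(0.881·0.119/179) = √(0.000585693) = 0.0242.
z = (0.8380 − 0.881)/0.0242 = -0.0430/0.0242 = -1.78.

z = -1.78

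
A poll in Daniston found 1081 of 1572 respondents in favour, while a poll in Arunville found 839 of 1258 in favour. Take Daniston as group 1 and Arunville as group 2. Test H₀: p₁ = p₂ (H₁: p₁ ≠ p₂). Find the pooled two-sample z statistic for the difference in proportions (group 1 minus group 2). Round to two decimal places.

p̂₁ = 1081/1572 = 0.68766, p̂₂ = 839/1258 = 0.66693.
Pooled p̂ = (1081+839)/(1572+1258) = 1920/2830 = 0.67845.
SE = √(0.218157 × 0.00143104) = 0.01767.
z = (0.68766 − 0.66693)/0.01767 = 0.02073/0.01767 = 1.17.

z = 1.17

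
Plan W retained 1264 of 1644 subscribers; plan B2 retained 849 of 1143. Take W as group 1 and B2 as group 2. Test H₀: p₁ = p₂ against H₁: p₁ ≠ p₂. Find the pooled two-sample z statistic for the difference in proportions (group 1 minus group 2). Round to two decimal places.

p̂₁ = 1264/1644 ≈ 0.7689, p̂₂ = 849/1143 ≈ 0.7428.
Pooled p̂ = (1264+849)/(1644+1143) = 2113/2787 = 0.7582.
SE = √(0.183352 × 0.00148316) = 0.0165.
z = (0.7689 − 0.7428)/0.0165 = 0.0261/0.0165 = 1.58.
p-value = 2·P(Z > 1.581) ≈ 0.1138.

z = 1.58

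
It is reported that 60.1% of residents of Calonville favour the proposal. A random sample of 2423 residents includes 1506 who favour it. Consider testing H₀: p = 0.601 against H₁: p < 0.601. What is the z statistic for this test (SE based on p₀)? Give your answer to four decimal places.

z = 2.0650

p̂ = 1506/2423 = 0.6215435.
Under H₀, SE = √(0.601·0.399/2423) = √(9.89678e-05) = 0.0099483.
z = (0.6215435 − 0.601)/0.0099483 = 0.0205435/0.0099483 = 2.0650.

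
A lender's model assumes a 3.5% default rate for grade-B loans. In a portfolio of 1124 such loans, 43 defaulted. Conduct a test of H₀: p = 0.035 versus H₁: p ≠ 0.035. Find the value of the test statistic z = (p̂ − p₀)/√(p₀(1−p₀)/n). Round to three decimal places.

p̂ = 43/1124 = 0.038256.
Under H₀, SE = √(0.035·0.965/1124) = √(3.00489e-05) = 0.005482.
z = (0.038256 − 0.035)/0.005482 = 0.003256/0.005482 = 0.594.
p-value = 2·P(Z > 0.594) ≈ 0.5525.

z = 0.594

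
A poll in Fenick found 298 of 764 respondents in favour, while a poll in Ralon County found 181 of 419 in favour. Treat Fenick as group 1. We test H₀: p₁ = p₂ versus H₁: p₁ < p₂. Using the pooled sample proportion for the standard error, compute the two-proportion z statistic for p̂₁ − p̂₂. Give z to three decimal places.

z = -1.405

p̂₁ = 298/764 ≈ 0.39005, p̂₂ = 181/419 ≈ 0.43198.
Pooled p̂ = (298+181)/(764+419) = 479/1183 = 0.40490.
SE = √(0.240957 × 0.00369554) = 0.02984.
z = (0.39005 − 0.43198)/0.02984 = -0.04193/0.02984 = -1.405.
p-value = P(Z < -1.405) ≈ 0.0800.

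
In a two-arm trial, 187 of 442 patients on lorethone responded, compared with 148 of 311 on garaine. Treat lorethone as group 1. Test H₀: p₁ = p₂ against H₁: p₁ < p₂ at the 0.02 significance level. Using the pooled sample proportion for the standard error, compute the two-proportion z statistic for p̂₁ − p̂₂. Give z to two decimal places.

z = -1.44

p̂₁ = 187/442 ≈ 0.42308, p̂₂ = 148/311 ≈ 0.47588.
Pooled p̂ = (187+148)/(442+311) = 335/753 = 0.44489.
SE = √(p̂(1−p̂)(1/n₁+1/n₂)) = √(0.44489·0.55511·0.00547788) = √(0.00135283) = 0.03678.
z = (0.42308 − 0.47588)/0.03678 = -0.05280/0.03678 = -1.44.
p-value = P(Z < -1.436) ≈ 0.0755, so at α = 0.02 we fail to reject H₀.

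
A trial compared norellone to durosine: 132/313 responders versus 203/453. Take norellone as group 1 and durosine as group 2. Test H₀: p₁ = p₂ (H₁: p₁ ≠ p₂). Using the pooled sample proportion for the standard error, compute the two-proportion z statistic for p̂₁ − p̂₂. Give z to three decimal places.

p̂₁ = 132/313 ≈ 0.42173, p̂₂ = 203/453 ≈ 0.44812.
Pooled p̂ = (132+203)/(313+453) = 335/766 = 0.43734.
SE = √(0.246073 × 0.00540239) = 0.03646.
z = (0.42173 − 0.44812)/0.03646 = -0.02639/0.03646 = -0.724.

z = -0.724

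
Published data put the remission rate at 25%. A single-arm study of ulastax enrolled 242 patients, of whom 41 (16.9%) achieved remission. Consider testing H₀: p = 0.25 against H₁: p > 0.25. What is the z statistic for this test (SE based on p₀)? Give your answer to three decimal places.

p̂ = 41/242 = 0.169421.
SE = √(p₀(1−p₀)/n) = √(0.1875/242) = 0.027835.
z = (0.169421 − 0.25)/0.027835 = -0.080579/0.027835 = -2.895.

z = -2.895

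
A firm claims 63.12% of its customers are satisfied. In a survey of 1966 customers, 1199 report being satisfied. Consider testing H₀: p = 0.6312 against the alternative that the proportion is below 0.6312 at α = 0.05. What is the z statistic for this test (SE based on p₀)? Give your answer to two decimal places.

z = -1.96

p̂ = 1199/1966 = 0.60987.
Under H₀, SE = √(0.6312·0.3688/1966) = √(0.000118406) = 0.01088.
z = (0.60987 − 0.6312)/0.01088 = -0.02133/0.01088 = -1.96.
p-value = P(Z < -1.960) ≈ 0.0250, so at α = 0.05 we reject H₀.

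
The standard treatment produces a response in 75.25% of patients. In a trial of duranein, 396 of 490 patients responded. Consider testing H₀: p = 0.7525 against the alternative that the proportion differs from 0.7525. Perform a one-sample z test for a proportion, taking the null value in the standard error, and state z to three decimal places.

z = 2.855

p̂ = 396/490 = 0.808163.
SE = √(p₀(1−p₀)/n) = √(0.18624/490) = 0.019496.
z = (0.808163 − 0.7525)/0.019496 = 0.055663/0.019496 = 2.855.
p-value = 2·P(Z > 2.855) ≈ 0.0043.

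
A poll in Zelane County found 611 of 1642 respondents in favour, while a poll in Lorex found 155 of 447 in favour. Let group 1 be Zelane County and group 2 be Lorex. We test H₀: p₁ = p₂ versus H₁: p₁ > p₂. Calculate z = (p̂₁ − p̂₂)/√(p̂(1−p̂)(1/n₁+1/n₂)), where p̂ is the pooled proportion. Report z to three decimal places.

z = 0.986

p̂₁ = 611/1642 ≈ 0.37211, p̂₂ = 155/447 ≈ 0.34676.
Pooled p̂ = (611+155)/(1642+447) = 766/2089 = 0.36668.
SE = √(p̂(1−p̂)(1/n₁+1/n₂)) = √(0.36668·0.63332·0.00284615) = √(0.000660951) = 0.02571.
z = (0.37211 − 0.34676)/0.02571 = 0.02535/0.02571 = 0.986.
p-value = P(Z > 0.986) ≈ 0.1620.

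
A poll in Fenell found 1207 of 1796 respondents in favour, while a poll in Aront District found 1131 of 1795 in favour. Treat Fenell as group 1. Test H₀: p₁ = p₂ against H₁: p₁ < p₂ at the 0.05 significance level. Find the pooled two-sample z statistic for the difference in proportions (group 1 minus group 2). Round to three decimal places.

z = 2.638

p̂₁ = 1207/1796 = 0.67205, p̂₂ = 1131/1795 = 0.63008.
Pooled p̂ = (1207+1131)/(1796+1795) = 2338/3591 = 0.65107.
SE = √(p̂(1−p̂)(1/n₁+1/n₂)) = √(0.65107·0.34893·0.0011139) = √(0.000253052) = 0.01591.
z = (0.67205 − 0.63008)/0.01591 = 0.04197/0.01591 = 2.638.
p-value = P(Z < 2.638) ≈ 0.9958; since p > α = 0.05, fail to reject H₀.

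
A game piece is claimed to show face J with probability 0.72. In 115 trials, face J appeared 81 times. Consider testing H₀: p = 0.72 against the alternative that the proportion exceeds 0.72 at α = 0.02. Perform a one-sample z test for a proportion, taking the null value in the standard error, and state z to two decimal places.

z = -0.37

p̂ = 81/115 = 0.7043.
Under H₀, SE = √(0.72·0.28/115) = √(0.00175304) = 0.0419.
z = (0.7043 − 0.72)/0.0419 = -0.0157/0.0419 = -0.37.
p-value = P(Z > -0.374) ≈ 0.6457. With α = 0.02, fail to reject H₀.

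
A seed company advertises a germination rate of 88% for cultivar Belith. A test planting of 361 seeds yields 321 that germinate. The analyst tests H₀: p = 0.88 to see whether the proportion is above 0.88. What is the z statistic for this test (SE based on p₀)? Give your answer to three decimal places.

z = 0.538

p̂ = 321/361 = 0.88920.
Standard error under H₀: √(0.88×0.12/361) = 0.01710.
z = (0.88920 − 0.88)/0.01710 = 0.00920/0.01710 = 0.538.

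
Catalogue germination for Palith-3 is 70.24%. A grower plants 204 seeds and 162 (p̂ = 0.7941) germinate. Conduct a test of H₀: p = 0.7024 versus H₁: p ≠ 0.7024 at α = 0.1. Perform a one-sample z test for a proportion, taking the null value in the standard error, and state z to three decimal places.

p̂ = 162/204 ≈ 0.79412.
SE = √(p₀(1−p₀)/n) = √(0.20903/204) = 0.03201.
z = (0.79412 − 0.7024)/0.03201 = 0.09172/0.03201 = 2.865.
p-value = 2·P(Z > 2.865) ≈ 0.0042; since p < α = 0.1, reject H₀.

z = 2.865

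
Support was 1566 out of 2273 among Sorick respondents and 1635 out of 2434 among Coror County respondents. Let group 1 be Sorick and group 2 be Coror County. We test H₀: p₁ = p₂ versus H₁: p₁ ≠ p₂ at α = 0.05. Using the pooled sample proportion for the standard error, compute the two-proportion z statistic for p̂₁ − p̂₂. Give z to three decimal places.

p̂₁ = 1566/2273 = 0.68896, p̂₂ = 1635/2434 = 0.67173.
Pooled p̂ = (1566+1635)/(2273+2434) = 3201/4707 = 0.68005.
SE = √(0.217582 × 0.000850794) = 0.01361.
z = (0.68896 − 0.67173)/0.01361 = 0.01723/0.01361 = 1.266.
p-value = 2·P(Z > 1.266) ≈ 0.2055. With α = 0.05, fail to reject H₀.

z = 1.266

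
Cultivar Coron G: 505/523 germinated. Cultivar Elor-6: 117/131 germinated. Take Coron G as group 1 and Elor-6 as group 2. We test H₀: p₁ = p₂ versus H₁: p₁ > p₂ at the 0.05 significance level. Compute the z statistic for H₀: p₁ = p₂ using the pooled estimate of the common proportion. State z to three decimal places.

p̂₁ = 505/523 ≈ 0.965583, p̂₂ = 117/131 ≈ 0.893130.
Pooled p̂ = (505+117)/(523+131) = 622/654 = 0.951070.
SE = √(p̂(1−p̂)(1/n₁+1/n₂)) = √(0.951070·0.048930·0.00954563) = √(0.000444211) = 0.021076.
z = (0.965583 − 0.893130)/0.021076 = 0.072453/0.021076 = 3.438.
p-value = P(Z > 3.438) ≈ 0.0003. With α = 0.05, reject H₀.

z = 3.438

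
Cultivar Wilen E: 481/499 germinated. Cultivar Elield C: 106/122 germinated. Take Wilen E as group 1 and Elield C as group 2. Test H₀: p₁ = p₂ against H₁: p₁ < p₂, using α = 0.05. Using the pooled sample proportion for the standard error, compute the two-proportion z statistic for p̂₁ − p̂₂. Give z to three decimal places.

p̂₁ = 481/499 ≈ 0.96393, p̂₂ = 106/122 ≈ 0.86885.
Pooled p̂ = (481+106)/(499+122) = 587/621 = 0.94525.
SE = √(p̂(1−p̂)(1/n₁+1/n₂)) = √(0.94525·0.05475·0.0102007) = √(0.000527916) = 0.02298.
z = (0.96393 − 0.86885)/0.02298 = 0.09508/0.02298 = 4.138.
p-value = P(Z < 4.138) ≈ 1.0000. With α = 0.05, fail to reject H₀.

z = 4.138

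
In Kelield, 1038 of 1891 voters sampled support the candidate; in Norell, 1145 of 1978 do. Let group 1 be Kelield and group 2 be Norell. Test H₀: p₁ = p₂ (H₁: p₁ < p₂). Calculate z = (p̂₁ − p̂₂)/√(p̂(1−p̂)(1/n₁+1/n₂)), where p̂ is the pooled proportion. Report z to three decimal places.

p̂₁ = 1038/1891 ≈ 0.54892, p̂₂ = 1145/1978 ≈ 0.57887.
Pooled p̂ = (1038+1145)/(1891+1978) = 2183/3869 = 0.56423.
SE = √(0.245875 × 0.00103438) = 0.01595.
z = (0.54892 − 0.57887)/0.01595 = -0.02995/0.01595 = -1.878.

z = -1.878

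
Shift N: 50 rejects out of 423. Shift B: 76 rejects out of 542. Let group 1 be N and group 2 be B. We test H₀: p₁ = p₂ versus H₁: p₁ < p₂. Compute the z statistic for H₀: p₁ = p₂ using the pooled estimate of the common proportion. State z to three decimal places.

z = -1.007

p̂₁ = 50/423 = 0.11820, p̂₂ = 76/542 = 0.14022.
Pooled p̂ = (50+76)/(423+542) = 126/965 = 0.13057.
SE = √(0.113521 × 0.00420908) = 0.02186.
z = (0.11820 − 0.14022)/0.02186 = -0.02202/0.02186 = -1.007.
p-value = P(Z < -1.007) ≈ 0.1569.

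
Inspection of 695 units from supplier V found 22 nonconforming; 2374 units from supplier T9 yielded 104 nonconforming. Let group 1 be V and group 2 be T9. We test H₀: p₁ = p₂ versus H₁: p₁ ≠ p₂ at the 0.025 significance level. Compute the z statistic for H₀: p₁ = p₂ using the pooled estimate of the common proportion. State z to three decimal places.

p̂₁ = 22/695 ≈ 0.031655, p̂₂ = 104/2374 ≈ 0.043808.
Pooled p̂ = (22+104)/(695+2374) = 126/3069 = 0.041056.
SE = √(0.0393701 × 0.00186008) = 0.008558.
z = (0.031655 − 0.043808)/0.008558 = -0.012153/0.008558 = -1.420.
p-value = 2·P(Z > 1.420) ≈ 0.1556; since p > α = 0.025, fail to reject H₀.

z = -1.420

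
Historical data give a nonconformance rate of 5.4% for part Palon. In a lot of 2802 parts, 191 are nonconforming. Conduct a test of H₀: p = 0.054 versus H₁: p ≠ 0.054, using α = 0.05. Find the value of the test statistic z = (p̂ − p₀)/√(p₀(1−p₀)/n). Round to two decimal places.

z = 3.32

p̂ = 191/2802 ≈ 0.06817.
Under H₀, SE = √(0.054·0.946/2802) = √(1.82313e-05) = 0.00427.
z = (0.06817 − 0.054)/0.00427 = 0.01417/0.00427 = 3.32.
Two-sided p-value ≈ 2·Φ(−3.318) = 0.0009, so at α = 0.05 we reject H₀.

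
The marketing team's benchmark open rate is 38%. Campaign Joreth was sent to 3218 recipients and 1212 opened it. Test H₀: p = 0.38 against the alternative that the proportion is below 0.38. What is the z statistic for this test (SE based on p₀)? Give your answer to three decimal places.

p̂ = 1212/3218 ≈ 0.37663.
Under H₀, SE = √(0.38·0.62/3218) = √(7.32132e-05) = 0.00856.
z = (0.37663 − 0.38)/0.00856 = -0.00337/0.00856 = -0.394.

z = -0.394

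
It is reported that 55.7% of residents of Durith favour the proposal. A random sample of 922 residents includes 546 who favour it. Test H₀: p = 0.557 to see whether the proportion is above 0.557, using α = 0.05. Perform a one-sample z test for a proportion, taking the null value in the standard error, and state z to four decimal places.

z = 2.1511

p̂ = 546/922 = 0.5921909.
Standard error under H₀: √(0.557×0.443/922) = 0.0163593.
z = (0.5921909 − 0.557)/0.0163593 = 0.0351909/0.0163593 = 2.1511.
p-value = P(Z > 2.151) ≈ 0.0157. With α = 0.05, reject H₀.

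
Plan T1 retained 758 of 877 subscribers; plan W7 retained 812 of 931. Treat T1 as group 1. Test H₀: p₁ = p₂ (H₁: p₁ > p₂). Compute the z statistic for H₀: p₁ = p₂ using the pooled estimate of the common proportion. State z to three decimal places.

p̂₁ = 758/877 = 0.86431, p̂₂ = 812/931 = 0.87218.
Pooled p̂ = (758+812)/(877+931) = 1570/1808 = 0.86836.
SE = √(0.114309 × 0.00221436) = 0.01591.
z = (0.86431 − 0.87218)/0.01591 = -0.00787/0.01591 = -0.495.

z = -0.495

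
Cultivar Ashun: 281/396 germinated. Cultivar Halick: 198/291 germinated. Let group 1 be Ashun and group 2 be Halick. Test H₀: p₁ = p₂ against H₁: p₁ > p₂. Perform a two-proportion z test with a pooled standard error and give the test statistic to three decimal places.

z = 0.823

p̂₁ = 281/396 = 0.70960, p̂₂ = 198/291 = 0.68041.
Pooled p̂ = (281+198)/(396+291) = 479/687 = 0.69723.
SE = √(0.211099 × 0.00596168) = 0.03548.
z = (0.70960 − 0.68041)/0.03548 = 0.02919/0.03548 = 0.823.
p-value = P(Z > 0.823) ≈ 0.2054.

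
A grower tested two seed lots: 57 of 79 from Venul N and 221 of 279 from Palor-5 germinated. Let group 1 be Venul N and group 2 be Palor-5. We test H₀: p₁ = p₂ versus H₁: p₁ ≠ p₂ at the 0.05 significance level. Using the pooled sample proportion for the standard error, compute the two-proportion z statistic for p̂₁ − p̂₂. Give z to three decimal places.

p̂₁ = 57/79 ≈ 0.72152, p̂₂ = 221/279 ≈ 0.79211.
Pooled p̂ = (57+221)/(79+279) = 278/358 = 0.77654.
SE = √(0.173528 × 0.0162425) = 0.05309.
z = (0.72152 − 0.79211)/0.05309 = -0.07059/0.05309 = -1.330.
Two-sided p-value ≈ 2·Φ(−1.330) = 0.1836. With α = 0.05, fail to reject H₀.

z = -1.330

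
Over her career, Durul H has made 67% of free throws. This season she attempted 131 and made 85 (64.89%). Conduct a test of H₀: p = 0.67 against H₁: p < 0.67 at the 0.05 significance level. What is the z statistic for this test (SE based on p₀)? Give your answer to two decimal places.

z = -0.51

p̂ = 85/131 ≈ 0.6489.
Standard error under H₀: √(0.67×0.33/131) = 0.0411.
z = (0.6489 − 0.67)/0.0411 = -0.0211/0.0411 = -0.51.
p-value = P(Z < -0.515) ≈ 0.3034. With α = 0.05, fail to reject H₀.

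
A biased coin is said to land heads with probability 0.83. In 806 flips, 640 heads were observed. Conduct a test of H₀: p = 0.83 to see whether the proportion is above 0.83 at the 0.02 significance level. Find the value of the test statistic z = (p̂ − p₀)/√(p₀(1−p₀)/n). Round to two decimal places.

z = -2.72

p̂ = 640/806 ≈ 0.79404.
SE = √(p₀(1−p₀)/n) = √(0.1411/806) = 0.01323.
z = (0.79404 − 0.83)/0.01323 = -0.03596/0.01323 = -2.72.
p-value = P(Z > -2.717) ≈ 0.9967. With α = 0.02, fail to reject H₀.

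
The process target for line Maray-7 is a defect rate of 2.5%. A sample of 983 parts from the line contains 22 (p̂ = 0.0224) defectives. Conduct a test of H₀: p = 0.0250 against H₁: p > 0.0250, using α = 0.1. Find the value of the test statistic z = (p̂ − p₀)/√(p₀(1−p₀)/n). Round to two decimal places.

z = -0.53

p̂ = 22/983 = 0.02238.
Standard error under H₀: √(0.025×0.975/983) = 0.00498.
z = (0.02238 − 0.025)/0.00498 = -0.00262/0.00498 = -0.53.
p-value = P(Z > -0.526) ≈ 0.7006, so at α = 0.1 we fail to reject H₀.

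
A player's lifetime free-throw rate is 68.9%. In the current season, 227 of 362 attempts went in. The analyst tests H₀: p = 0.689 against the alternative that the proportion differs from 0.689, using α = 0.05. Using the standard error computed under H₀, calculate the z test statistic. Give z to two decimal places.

z = -2.55

p̂ = 227/362 ≈ 0.6271.
Standard error under H₀: √(0.689×0.311/362) = 0.0243.
z = (0.6271 − 0.689)/0.0243 = -0.0619/0.0243 = -2.55.
p-value = 2·P(Z > 2.545) ≈ 0.0109; since p < α = 0.05, reject H₀.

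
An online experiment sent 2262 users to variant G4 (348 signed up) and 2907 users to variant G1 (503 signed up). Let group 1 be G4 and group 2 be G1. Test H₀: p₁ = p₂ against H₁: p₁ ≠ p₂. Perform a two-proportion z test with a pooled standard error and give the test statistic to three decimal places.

z = -1.845

p̂₁ = 348/2262 ≈ 0.153846, p̂₂ = 503/2907 ≈ 0.173031.
Pooled p̂ = (348+503)/(2262+2907) = 851/5169 = 0.164635.
SE = √(p̂(1−p̂)(1/n₁+1/n₂)) = √(0.164635·0.835365·0.000786084) = √(0.000108111) = 0.010398.
z = (0.153846 − 0.173031)/0.010398 = -0.019185/0.010398 = -1.845.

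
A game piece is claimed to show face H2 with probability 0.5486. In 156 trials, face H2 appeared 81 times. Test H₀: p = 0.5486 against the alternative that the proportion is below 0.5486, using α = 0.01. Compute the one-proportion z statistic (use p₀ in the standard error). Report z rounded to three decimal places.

z = -0.737

p̂ = 81/156 ≈ 0.51923.
SE = √(p₀(1−p₀)/n) = √(0.24764/156) = 0.03984.
z = (0.51923 − 0.5486)/0.03984 = -0.02937/0.03984 = -0.737.
p-value = P(Z < -0.737) ≈ 0.2305; since p > α = 0.01, fail to reject H₀.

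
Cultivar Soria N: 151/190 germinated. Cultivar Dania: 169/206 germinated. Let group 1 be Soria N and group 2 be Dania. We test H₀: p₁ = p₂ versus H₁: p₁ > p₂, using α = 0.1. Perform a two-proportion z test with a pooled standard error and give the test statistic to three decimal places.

z = -0.648

p̂₁ = 151/190 ≈ 0.79474, p̂₂ = 169/206 ≈ 0.82039.
Pooled p̂ = (151+169)/(190+206) = 320/396 = 0.80808.
SE = √(0.155086 × 0.0101175) = 0.03961.
z = (0.79474 − 0.82039)/0.03961 = -0.02565/0.03961 = -0.648.
p-value = P(Z > -0.648) ≈ 0.7414; since p > α = 0.1, fail to reject H₀.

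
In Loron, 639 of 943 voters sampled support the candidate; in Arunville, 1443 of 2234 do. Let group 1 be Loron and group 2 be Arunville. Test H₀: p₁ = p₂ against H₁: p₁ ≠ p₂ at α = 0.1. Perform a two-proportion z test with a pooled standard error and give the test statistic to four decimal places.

z = 1.7175

p̂₁ = 639/943 = 0.677625, p̂₂ = 1443/2234 = 0.645927.
Pooled p̂ = (639+1443)/(943+2234) = 2082/3177 = 0.655335.
SE = √(p̂(1−p̂)(1/n₁+1/n₂)) = √(0.655335·0.344665·0.00150807) = √(0.00034063) = 0.018456.
z = (0.677625 − 0.645927)/0.018456 = 0.031698/0.018456 = 1.7175.
p-value = 2·P(Z > 1.717) ≈ 0.0859, so at α = 0.1 we reject H₀.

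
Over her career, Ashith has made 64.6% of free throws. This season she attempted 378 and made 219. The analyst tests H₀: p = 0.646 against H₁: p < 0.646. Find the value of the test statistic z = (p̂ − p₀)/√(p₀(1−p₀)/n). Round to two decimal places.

p̂ = 219/378 ≈ 0.5794.
SE = √(p₀(1−p₀)/n) = √(0.22868/378) = 0.0246.
z = (0.5794 − 0.646)/0.0246 = -0.0666/0.0246 = -2.71.

z = -2.71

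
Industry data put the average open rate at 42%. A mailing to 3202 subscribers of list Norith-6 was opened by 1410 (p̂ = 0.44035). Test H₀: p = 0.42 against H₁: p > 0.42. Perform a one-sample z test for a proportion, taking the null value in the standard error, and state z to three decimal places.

z = 2.333

p̂ = 1410/3202 ≈ 0.440350.
SE = √(p₀(1−p₀)/n) = √(0.2436/3202) = 0.008722.
z = (0.440350 − 0.42)/0.008722 = 0.020350/0.008722 = 2.333.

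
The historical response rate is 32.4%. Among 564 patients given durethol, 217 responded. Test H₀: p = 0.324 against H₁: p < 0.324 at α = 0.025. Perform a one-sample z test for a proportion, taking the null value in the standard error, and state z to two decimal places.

z = 3.08

p̂ = 217/564 ≈ 0.38475.
SE = √(p₀(1−p₀)/n) = √(0.21902/564) = 0.01971.
z = (0.38475 − 0.324)/0.01971 = 0.06075/0.01971 = 3.08.
p-value = P(Z < 3.083) ≈ 0.9990; since p > α = 0.025, fail to reject H₀.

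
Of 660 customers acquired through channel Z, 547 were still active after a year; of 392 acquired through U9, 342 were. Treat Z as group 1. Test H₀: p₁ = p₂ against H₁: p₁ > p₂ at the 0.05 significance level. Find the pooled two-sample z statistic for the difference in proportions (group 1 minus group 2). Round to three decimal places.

z = -1.892

p̂₁ = 547/660 = 0.828788, p̂₂ = 342/392 = 0.872449.
Pooled p̂ = (547+342)/(660+392) = 889/1052 = 0.845057.
SE = √(p̂(1−p̂)(1/n₁+1/n₂)) = √(0.845057·0.154943·0.00406617) = √(0.000532407) = 0.023074.
z = (0.828788 − 0.872449)/0.023074 = -0.043661/0.023074 = -1.892.
p-value = P(Z > -1.892) ≈ 0.9708; since p > α = 0.05, fail to reject H₀.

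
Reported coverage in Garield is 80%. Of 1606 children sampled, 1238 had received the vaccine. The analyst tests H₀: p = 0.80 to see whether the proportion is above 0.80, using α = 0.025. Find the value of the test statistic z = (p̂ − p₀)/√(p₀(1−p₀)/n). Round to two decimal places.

p̂ = 1238/1606 = 0.77086.
Standard error under H₀: √(0.8×0.2/1606) = 0.00998.
z = (0.77086 − 0.8)/0.00998 = -0.02914/0.00998 = -2.92.
p-value = P(Z > -2.920) ≈ 0.9982. With α = 0.025, fail to reject H₀.

z = -2.92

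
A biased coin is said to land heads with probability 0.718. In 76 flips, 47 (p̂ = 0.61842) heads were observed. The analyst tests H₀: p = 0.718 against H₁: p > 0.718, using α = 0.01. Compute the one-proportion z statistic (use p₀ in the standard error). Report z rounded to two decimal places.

z = -1.93

p̂ = 47/76 = 0.6184.
Under H₀, SE = √(0.718·0.282/76) = √(0.00266416) = 0.0516.
z = (0.6184 − 0.718)/0.0516 = -0.0996/0.0516 = -1.93.
p-value = P(Z > -1.929) ≈ 0.9731, so at α = 0.01 we fail to reject H₀.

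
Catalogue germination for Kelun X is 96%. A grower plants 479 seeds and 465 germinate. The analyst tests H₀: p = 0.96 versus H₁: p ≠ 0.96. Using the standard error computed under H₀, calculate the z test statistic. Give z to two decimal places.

p̂ = 465/479 = 0.9708.
Under H₀, SE = √(0.96·0.04/479) = √(8.0167e-05) = 0.0090.
z = (0.9708 − 0.96)/0.0090 = 0.0108/0.0090 = 1.20.
p-value = 2·P(Z > 1.203) ≈ 0.2289.

z = 1.20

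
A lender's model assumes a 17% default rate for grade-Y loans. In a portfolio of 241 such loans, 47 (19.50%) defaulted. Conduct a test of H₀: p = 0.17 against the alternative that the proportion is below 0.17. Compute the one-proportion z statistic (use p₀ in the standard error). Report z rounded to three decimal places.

z = 1.034

p̂ = 47/241 ≈ 0.19502.
Under H₀, SE = √(0.17·0.83/241) = √(0.000585477) = 0.02420.
z = (0.19502 − 0.17)/0.02420 = 0.02502/0.02420 = 1.034.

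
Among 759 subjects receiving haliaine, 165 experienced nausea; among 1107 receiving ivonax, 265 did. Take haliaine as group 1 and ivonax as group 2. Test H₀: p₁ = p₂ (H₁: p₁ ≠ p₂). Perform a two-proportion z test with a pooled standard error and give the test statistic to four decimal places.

p̂₁ = 165/759 ≈ 0.217391, p̂₂ = 265/1107 ≈ 0.239386.
Pooled p̂ = (165+265)/(759+1107) = 430/1866 = 0.230439.
SE = √(0.177337 × 0.00222087) = 0.019845.
z = (0.217391 − 0.239386)/0.019845 = -0.021995/0.019845 = -1.1083.

z = -1.1083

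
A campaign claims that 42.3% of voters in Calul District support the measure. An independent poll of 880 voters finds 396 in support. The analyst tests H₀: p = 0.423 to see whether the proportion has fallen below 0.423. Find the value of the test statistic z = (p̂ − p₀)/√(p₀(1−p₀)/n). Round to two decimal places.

z = 1.62

p̂ = 396/880 = 0.4500.
SE = √(p₀(1−p₀)/n) = √(0.24407/880) = 0.0167.
z = (0.4500 − 0.423)/0.0167 = 0.0270/0.0167 = 1.62.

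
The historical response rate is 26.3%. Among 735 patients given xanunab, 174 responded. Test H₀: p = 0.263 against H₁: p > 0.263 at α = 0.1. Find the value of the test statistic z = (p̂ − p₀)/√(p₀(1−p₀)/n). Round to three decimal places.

z = -1.617

p̂ = 174/735 ≈ 0.236735.
SE = √(p₀(1−p₀)/n) = √(0.19383/735) = 0.016239.
z = (0.236735 − 0.263)/0.016239 = -0.026265/0.016239 = -1.617.
p-value = P(Z > -1.617) ≈ 0.9471. With α = 0.1, fail to reject H₀.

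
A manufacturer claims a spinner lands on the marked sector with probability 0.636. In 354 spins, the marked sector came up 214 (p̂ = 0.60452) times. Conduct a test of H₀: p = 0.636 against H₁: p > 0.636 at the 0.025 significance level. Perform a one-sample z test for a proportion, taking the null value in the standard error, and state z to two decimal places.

p̂ = 214/354 = 0.6045.
Standard error under H₀: √(0.636×0.364/354) = 0.0256.
z = (0.6045 − 0.636)/0.0256 = -0.0315/0.0256 = -1.23.
p-value = P(Z > -1.231) ≈ 0.8908. With α = 0.025, fail to reject H₀.

z = -1.23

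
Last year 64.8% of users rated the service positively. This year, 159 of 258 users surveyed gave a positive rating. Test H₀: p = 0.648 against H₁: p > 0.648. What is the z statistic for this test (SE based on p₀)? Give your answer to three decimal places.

z = -1.067

p̂ = 159/258 = 0.61628.
SE = √(p₀(1−p₀)/n) = √(0.2281/258) = 0.02973.
z = (0.61628 − 0.648)/0.02973 = -0.03172/0.02973 = -1.067.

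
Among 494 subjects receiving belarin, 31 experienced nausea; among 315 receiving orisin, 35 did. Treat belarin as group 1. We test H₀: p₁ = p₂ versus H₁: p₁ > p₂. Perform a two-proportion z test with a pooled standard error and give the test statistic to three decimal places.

p̂₁ = 31/494 ≈ 0.06275, p̂₂ = 35/315 ≈ 0.11111.
Pooled p̂ = (31+35)/(494+315) = 66/809 = 0.08158.
SE = √(p̂(1−p̂)(1/n₁+1/n₂)) = √(0.08158·0.91842·0.00519889) = √(0.000389535) = 0.01974.
z = (0.06275 − 0.11111)/0.01974 = -0.04836/0.01974 = -2.450.

z = -2.450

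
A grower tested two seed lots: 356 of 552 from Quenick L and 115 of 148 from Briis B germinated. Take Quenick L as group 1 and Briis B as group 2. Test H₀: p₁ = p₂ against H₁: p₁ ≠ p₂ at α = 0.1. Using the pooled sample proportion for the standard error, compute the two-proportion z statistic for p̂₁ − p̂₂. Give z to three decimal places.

p̂₁ = 356/552 ≈ 0.64493, p̂₂ = 115/148 ≈ 0.77703.
Pooled p̂ = (356+115)/(552+148) = 471/700 = 0.67286.
SE = √(p̂(1−p̂)(1/n₁+1/n₂)) = √(0.67286·0.32714·0.00856835) = √(0.00188607) = 0.04343.
z = (0.64493 − 0.77703)/0.04343 = -0.13210/0.04343 = -3.042.
Two-sided p-value ≈ 2·Φ(−3.042) = 0.0024, so at α = 0.1 we reject H₀.

z = -3.042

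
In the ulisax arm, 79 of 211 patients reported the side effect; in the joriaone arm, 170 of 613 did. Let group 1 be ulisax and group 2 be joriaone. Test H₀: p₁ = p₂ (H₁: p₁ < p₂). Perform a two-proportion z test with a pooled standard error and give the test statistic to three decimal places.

p̂₁ = 79/211 ≈ 0.37441, p̂₂ = 170/613 ≈ 0.27732.
Pooled p̂ = (79+170)/(211+613) = 249/824 = 0.30218.
SE = √(0.210869 × 0.00637066) = 0.03665.
z = (0.37441 − 0.27732)/0.03665 = 0.09709/0.03665 = 2.649.
p-value = P(Z < 2.649) ≈ 0.9960.

z = 2.649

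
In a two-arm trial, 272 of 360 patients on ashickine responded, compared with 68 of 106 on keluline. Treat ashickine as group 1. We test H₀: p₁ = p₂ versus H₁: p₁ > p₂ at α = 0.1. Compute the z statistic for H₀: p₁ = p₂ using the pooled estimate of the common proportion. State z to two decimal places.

p̂₁ = 272/360 = 0.7556, p̂₂ = 68/106 = 0.6415.
Pooled p̂ = (272+68)/(360+106) = 340/466 = 0.7296.
SE = √(0.197278 × 0.0122117) = 0.0491.
z = (0.7556 − 0.6415)/0.0491 = 0.1141/0.0491 = 2.32.
p-value = P(Z > 2.324) ≈ 0.0101, so at α = 0.1 we reject H₀.

z = 2.32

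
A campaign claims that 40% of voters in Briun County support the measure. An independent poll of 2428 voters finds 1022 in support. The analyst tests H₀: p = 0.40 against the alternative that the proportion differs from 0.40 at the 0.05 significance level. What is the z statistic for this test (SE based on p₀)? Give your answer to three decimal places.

p̂ = 1022/2428 = 0.4209226.
Under H₀, SE = √(0.4·0.6/2428) = √(9.88468e-05) = 0.0099422.
z = (0.4209226 − 0.4)/0.0099422 = 0.0209226/0.0099422 = 2.104.
Two-sided p-value ≈ 2·Φ(−2.104) = 0.0353; since p < α = 0.05, reject H₀.

z = 2.104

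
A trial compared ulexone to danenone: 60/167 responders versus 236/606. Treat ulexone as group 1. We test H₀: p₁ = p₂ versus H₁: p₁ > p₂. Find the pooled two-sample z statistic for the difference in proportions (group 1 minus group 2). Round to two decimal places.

z = -0.71

p̂₁ = 60/167 = 0.3593, p̂₂ = 236/606 = 0.3894.
Pooled p̂ = (60+236)/(167+606) = 296/773 = 0.3829.
SE = √(p̂(1−p̂)(1/n₁+1/n₂)) = √(0.3829·0.6171·0.00763819) = √(0.00180485) = 0.0425.
z = (0.3593 − 0.3894)/0.0425 = -0.0301/0.0425 = -0.71.
p-value = P(Z > -0.710) ≈ 0.7611.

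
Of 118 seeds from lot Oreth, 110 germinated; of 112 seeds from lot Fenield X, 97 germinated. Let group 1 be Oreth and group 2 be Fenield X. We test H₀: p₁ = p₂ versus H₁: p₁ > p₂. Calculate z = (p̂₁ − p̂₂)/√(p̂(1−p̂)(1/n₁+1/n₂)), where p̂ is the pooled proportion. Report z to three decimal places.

p̂₁ = 110/118 ≈ 0.93220, p̂₂ = 97/112 ≈ 0.86607.
Pooled p̂ = (110+97)/(118+112) = 207/230 = 0.90000.
SE = √(p̂(1−p̂)(1/n₁+1/n₂)) = √(0.90000·0.10000·0.0174031) = √(0.00156628) = 0.03958.
z = (0.93220 − 0.86607)/0.03958 = 0.06613/0.03958 = 1.671.

z = 1.671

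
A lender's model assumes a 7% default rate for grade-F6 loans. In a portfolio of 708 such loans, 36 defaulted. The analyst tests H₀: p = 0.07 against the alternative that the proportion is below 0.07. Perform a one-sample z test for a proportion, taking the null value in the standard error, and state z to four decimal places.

z = -1.9973

p̂ = 36/708 ≈ 0.0508475.
Standard error under H₀: √(0.07×0.93/708) = 0.0095890.
z = (0.0508475 − 0.07)/0.0095890 = -0.0191525/0.0095890 = -1.9973.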